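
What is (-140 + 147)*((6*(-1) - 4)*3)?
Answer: -210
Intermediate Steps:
(-140 + 147)*((6*(-1) - 4)*3) = 7*((-6 - 4)*3) = 7*(-10*3) = 7*(-30) = -210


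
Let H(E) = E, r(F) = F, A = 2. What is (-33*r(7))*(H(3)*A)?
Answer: -1386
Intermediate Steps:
(-33*r(7))*(H(3)*A) = (-33*7)*(3*2) = -231*6 = -1386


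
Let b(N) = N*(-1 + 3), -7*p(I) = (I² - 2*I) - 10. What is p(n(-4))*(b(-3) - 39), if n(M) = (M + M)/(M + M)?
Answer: -495/7 ≈ -70.714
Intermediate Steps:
n(M) = 1 (n(M) = (2*M)/((2*M)) = (2*M)*(1/(2*M)) = 1)
p(I) = 10/7 - I²/7 + 2*I/7 (p(I) = -((I² - 2*I) - 10)/7 = -(-10 + I² - 2*I)/7 = 10/7 - I²/7 + 2*I/7)
b(N) = 2*N (b(N) = N*2 = 2*N)
p(n(-4))*(b(-3) - 39) = (10/7 - ⅐*1² + (2/7)*1)*(2*(-3) - 39) = (10/7 - ⅐*1 + 2/7)*(-6 - 39) = (10/7 - ⅐ + 2/7)*(-45) = (11/7)*(-45) = -495/7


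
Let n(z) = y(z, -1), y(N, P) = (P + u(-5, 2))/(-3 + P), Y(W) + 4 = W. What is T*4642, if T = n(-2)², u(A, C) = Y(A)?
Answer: 58025/2 ≈ 29013.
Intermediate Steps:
Y(W) = -4 + W
u(A, C) = -4 + A
y(N, P) = (-9 + P)/(-3 + P) (y(N, P) = (P + (-4 - 5))/(-3 + P) = (P - 9)/(-3 + P) = (-9 + P)/(-3 + P))
n(z) = 5/2 (n(z) = (-9 - 1)/(-3 - 1) = -10/(-4) = -¼*(-10) = 5/2)
T = 25/4 (T = (5/2)² = 25/4 ≈ 6.2500)
T*4642 = (25/4)*4642 = 58025/2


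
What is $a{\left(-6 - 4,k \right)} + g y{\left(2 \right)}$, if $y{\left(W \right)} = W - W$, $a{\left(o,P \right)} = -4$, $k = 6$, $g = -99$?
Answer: $-4$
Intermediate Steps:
$y{\left(W \right)} = 0$
$a{\left(-6 - 4,k \right)} + g y{\left(2 \right)} = -4 - 0 = -4 + 0 = -4$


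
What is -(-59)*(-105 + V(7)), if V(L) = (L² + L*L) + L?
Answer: 0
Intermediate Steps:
V(L) = L + 2*L² (V(L) = (L² + L²) + L = 2*L² + L = L + 2*L²)
-(-59)*(-105 + V(7)) = -(-59)*(-105 + 7*(1 + 2*7)) = -(-59)*(-105 + 7*(1 + 14)) = -(-59)*(-105 + 7*15) = -(-59)*(-105 + 105) = -(-59)*0 = -1*0 = 0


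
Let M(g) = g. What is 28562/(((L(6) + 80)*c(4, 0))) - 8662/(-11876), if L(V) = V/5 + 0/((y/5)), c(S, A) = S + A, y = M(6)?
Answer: 213759831/2410828 ≈ 88.667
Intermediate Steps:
y = 6
c(S, A) = A + S
L(V) = V/5 (L(V) = V/5 + 0/((6/5)) = V*(1/5) + 0/((6*(1/5))) = V/5 + 0/(6/5) = V/5 + 0*(5/6) = V/5 + 0 = V/5)
28562/(((L(6) + 80)*c(4, 0))) - 8662/(-11876) = 28562/((((1/5)*6 + 80)*(0 + 4))) - 8662/(-11876) = 28562/(((6/5 + 80)*4)) - 8662*(-1/11876) = 28562/(((406/5)*4)) + 4331/5938 = 28562/(1624/5) + 4331/5938 = 28562*(5/1624) + 4331/5938 = 71405/812 + 4331/5938 = 213759831/2410828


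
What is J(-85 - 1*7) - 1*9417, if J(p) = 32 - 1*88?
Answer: -9473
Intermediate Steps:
J(p) = -56 (J(p) = 32 - 88 = -56)
J(-85 - 1*7) - 1*9417 = -56 - 1*9417 = -56 - 9417 = -9473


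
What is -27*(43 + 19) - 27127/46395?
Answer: -77692357/46395 ≈ -1674.6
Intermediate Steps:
-27*(43 + 19) - 27127/46395 = -27*62 - 27127*1/46395 = -1674 - 27127/46395 = -77692357/46395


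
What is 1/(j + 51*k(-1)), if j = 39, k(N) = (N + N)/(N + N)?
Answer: 1/90 ≈ 0.011111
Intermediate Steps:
k(N) = 1 (k(N) = (2*N)/((2*N)) = (2*N)*(1/(2*N)) = 1)
1/(j + 51*k(-1)) = 1/(39 + 51*1) = 1/(39 + 51) = 1/90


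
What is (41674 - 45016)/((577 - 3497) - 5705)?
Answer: 1114/2875 ≈ 0.38748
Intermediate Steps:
(41674 - 45016)/((577 - 3497) - 5705) = -3342/(-2920 - 5705) = -3342/(-8625) = -3342*(-1/8625) = 1114/2875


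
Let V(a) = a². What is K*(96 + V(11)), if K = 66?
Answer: 14322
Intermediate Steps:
K*(96 + V(11)) = 66*(96 + 11²) = 66*(96 + 121) = 66*217 = 14322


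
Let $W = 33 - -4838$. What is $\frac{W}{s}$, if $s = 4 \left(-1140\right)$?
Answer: $- \frac{4871}{4560} \approx -1.0682$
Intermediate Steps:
$s = -4560$
$W = 4871$ ($W = 33 + 4838 = 4871$)
$\frac{W}{s} = \frac{4871}{-4560} = 4871 \left(- \frac{1}{4560}\right) = - \frac{4871}{4560}$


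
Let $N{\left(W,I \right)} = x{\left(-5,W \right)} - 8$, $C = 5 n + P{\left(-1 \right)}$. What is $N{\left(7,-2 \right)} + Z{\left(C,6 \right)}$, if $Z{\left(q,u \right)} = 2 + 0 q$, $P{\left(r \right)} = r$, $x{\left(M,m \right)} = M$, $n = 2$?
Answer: $-11$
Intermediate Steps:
$C = 9$ ($C = 5 \cdot 2 - 1 = 10 - 1 = 9$)
$N{\left(W,I \right)} = -13$ ($N{\left(W,I \right)} = -5 - 8 = -13$)
$Z{\left(q,u \right)} = 2$ ($Z{\left(q,u \right)} = 2 + 0 = 2$)
$N{\left(7,-2 \right)} + Z{\left(C,6 \right)} = -13 + 2 = -11$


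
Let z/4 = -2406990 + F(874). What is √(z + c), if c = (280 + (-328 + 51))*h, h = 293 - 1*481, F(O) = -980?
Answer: 2*I*√2408111 ≈ 3103.6*I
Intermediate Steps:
h = -188 (h = 293 - 481 = -188)
z = -9631880 (z = 4*(-2406990 - 980) = 4*(-2407970) = -9631880)
c = -564 (c = (280 + (-328 + 51))*(-188) = (280 - 277)*(-188) = 3*(-188) = -564)
√(z + c) = √(-9631880 - 564) = √(-9632444) = 2*I*√2408111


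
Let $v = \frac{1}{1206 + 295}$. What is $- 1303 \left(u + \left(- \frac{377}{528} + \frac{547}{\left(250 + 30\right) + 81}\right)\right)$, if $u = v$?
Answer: $- \frac{15733507399}{15058032} \approx -1044.9$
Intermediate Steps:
$v = \frac{1}{1501} \approx 0.00066622$
$u = \frac{1}{1501} \approx 0.00066622$
$- 1303 \left(u + \left(- \frac{377}{528} + \frac{547}{\left(250 + 30\right) + 81}\right)\right) = - 1303 \left(\frac{1}{1501} + \left(- \frac{377}{528} + \frac{547}{\left(250 + 30\right) + 81}\right)\right) = - 1303 \left(\frac{1}{1501} + \left(\left(-377\right) \frac{1}{528} + \frac{547}{280 + 81}\right)\right) = - 1303 \left(\frac{1}{1501} - \left(\frac{377}{528} - \frac{547}{361}\right)\right) = - 1303 \left(\frac{1}{1501} + \left(- \frac{377}{528} + 547 \cdot \frac{1}{361}\right)\right) = - 1303 \left(\frac{1}{1501} + \left(- \frac{377}{528} + \frac{547}{361}\right)\right) = - 1303 \left(\frac{1}{1501} + \frac{152719}{190608}\right) = \left(-1303\right) \frac{12074833}{15058032} = - \frac{15733507399}{15058032}$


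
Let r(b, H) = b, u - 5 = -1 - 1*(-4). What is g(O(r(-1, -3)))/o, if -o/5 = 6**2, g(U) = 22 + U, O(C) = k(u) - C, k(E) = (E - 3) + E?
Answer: -1/5 ≈ -0.20000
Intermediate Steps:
u = 8 (u = 5 + (-1 - 1*(-4)) = 5 + (-1 + 4) = 5 + 3 = 8)
k(E) = -3 + 2*E (k(E) = (-3 + E) + E = -3 + 2*E)
O(C) = 13 - C (O(C) = (-3 + 2*8) - C = (-3 + 16) - C = 13 - C)
o = -180 (o = -5*6**2 = -5*36 = -180)
g(O(r(-1, -3)))/o = (22 + (13 - 1*(-1)))/(-180) = (22 + (13 + 1))*(-1/180) = (22 + 14)*(-1/180) = 36*(-1/180) = -1/5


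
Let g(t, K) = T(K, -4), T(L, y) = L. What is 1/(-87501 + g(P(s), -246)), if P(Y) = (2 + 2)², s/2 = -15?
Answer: -1/87747 ≈ -1.1396e-5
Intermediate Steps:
s = -30 (s = 2*(-15) = -30)
P(Y) = 16 (P(Y) = 4² = 16)
g(t, K) = K
1/(-87501 + g(P(s), -246)) = 1/(-87501 - 246) = 1/(-87747) = -1/87747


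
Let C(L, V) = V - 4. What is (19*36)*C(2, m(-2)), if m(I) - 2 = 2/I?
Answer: -2052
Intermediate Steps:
m(I) = 2 + 2/I
C(L, V) = -4 + V
(19*36)*C(2, m(-2)) = (19*36)*(-4 + (2 + 2/(-2))) = 684*(-4 + (2 + 2*(-1/2))) = 684*(-4 + (2 - 1)) = 684*(-4 + 1) = 684*(-3) = -2052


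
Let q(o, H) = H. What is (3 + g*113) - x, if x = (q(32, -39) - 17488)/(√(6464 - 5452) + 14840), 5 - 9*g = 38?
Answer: -7527134432/18352049 - 17527*√253/110112294 ≈ -410.15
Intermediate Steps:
g = -11/3 (g = 5/9 - ⅑*38 = 5/9 - 38/9 = -11/3 ≈ -3.6667)
x = -17527/(14840 + 2*√253) (x = (-39 - 17488)/(√(6464 - 5452) + 14840) = -17527/(√1012 + 14840) = -17527/(2*√253 + 14840) = -17527/(14840 + 2*√253) ≈ -1.1785)
(3 + g*113) - x = (3 - 11/3*113) - (-65025170/55056147 + 17527*√253/110112294) = (3 - 1243/3) + (65025170/55056147 - 17527*√253/110112294) = -1234/3 + (65025170/55056147 - 17527*√253/110112294) = -7527134432/18352049 - 17527*√253/110112294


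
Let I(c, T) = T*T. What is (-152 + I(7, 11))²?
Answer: 961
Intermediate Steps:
I(c, T) = T²
(-152 + I(7, 11))² = (-152 + 11²)² = (-152 + 121)² = (-31)² = 961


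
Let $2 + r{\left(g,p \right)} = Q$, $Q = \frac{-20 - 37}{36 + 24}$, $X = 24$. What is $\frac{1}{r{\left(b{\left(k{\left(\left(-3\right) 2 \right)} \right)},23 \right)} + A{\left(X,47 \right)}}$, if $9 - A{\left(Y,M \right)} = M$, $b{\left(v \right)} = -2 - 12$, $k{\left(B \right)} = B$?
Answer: $- \frac{20}{819} \approx -0.02442$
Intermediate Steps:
$b{\left(v \right)} = -14$ ($b{\left(v \right)} = -2 - 12 = -14$)
$Q = - \frac{19}{20}$ ($Q = - \frac{57}{60} = \left(-57\right) \frac{1}{60} = - \frac{19}{20} \approx -0.95$)
$r{\left(g,p \right)} = - \frac{59}{20}$ ($r{\left(g,p \right)} = -2 - \frac{19}{20} = - \frac{59}{20}$)
$A{\left(Y,M \right)} = 9 - M$
$\frac{1}{r{\left(b{\left(k{\left(\left(-3\right) 2 \right)} \right)},23 \right)} + A{\left(X,47 \right)}} = \frac{1}{- \frac{59}{20} + \left(9 - 47\right)} = \frac{1}{- \frac{59}{20} - 38} = \frac{1}{- \frac{819}{20}} = - \frac{20}{819}$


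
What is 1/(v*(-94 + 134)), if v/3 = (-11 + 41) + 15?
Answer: 1/5400 ≈ 0.00018519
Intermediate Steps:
v = 135 (v = 3*((-11 + 41) + 15) = 3*(30 + 15) = 3*45 = 135)
1/(v*(-94 + 134)) = 1/(135*(-94 + 134)) = 1/(135*40) = 1/5400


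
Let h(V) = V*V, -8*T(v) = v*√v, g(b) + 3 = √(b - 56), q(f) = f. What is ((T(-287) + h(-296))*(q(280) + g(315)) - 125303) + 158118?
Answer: 32815 + (277 + √259)*(700928 + 287*I*√287)/8 ≈ 2.5712e+7 + 1.7813e+5*I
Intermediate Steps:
g(b) = -3 + √(-56 + b) (g(b) = -3 + √(b - 56) = -3 + √(-56 + b))
T(v) = -v^(3/2)/8 (T(v) = -v*√v/8 = -v^(3/2)/8)
h(V) = V²
((T(-287) + h(-296))*(q(280) + g(315)) - 125303) + 158118 = ((-(-287)*I*√287/8 + (-296)²)*(280 + (-3 + √(-56 + 315))) - 125303) + 158118 = ((-(-287)*I*√287/8 + 87616)*(280 + (-3 + √259)) - 125303) + 158118 = ((287*I*√287/8 + 87616)*(277 + √259) - 125303) + 158118 = ((87616 + 287*I*√287/8)*(277 + √259) - 125303) + 158118 = ((277 + √259)*(87616 + 287*I*√287/8) - 125303) + 158118 = (-125303 + (277 + √259)*(87616 + 287*I*√287/8)) + 158118 = 32815 + (277 + √259)*(87616 + 287*I*√287/8)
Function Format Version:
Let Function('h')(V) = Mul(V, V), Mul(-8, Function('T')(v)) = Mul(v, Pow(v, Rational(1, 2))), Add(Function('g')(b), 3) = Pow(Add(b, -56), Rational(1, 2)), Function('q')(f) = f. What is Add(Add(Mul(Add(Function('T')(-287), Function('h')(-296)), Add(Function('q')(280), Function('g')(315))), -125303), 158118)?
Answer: Add(32815, Mul(Rational(1, 8), Add(277, Pow(259, Rational(1, 2))), Add(700928, Mul(287, I, Pow(287, Rational(1, 2)))))) ≈ Add(2.5712e+7, Mul(1.7813e+5, I))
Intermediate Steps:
Function('g')(b) = Add(-3, Pow(Add(-56, b), Rational(1, 2))) (Function('g')(b) = Add(-3, Pow(Add(b, -56), Rational(1, 2))) = Add(-3, Pow(Add(-56, b), Rational(1, 2))))
Function('T')(v) = Mul(Rational(-1, 8), Pow(v, Rational(3, 2))) (Function('T')(v) = Mul(Rational(-1, 8), Mul(v, Pow(v, Rational(1, 2)))) = Mul(Rational(-1, 8), Pow(v, Rational(3, 2))))
Function('h')(V) = Pow(V, 2)
Add(Add(Mul(Add(Function('T')(-287), Function('h')(-296)), Add(Function('q')(280), Function('g')(315))), -125303), 158118) = Add(Add(Mul(Add(Mul(Rational(-1, 8), Pow(-287, Rational(3, 2))), Pow(-296, 2)), Add(280, Add(-3, Pow(Add(-56, 315), Rational(1, 2))))), -125303), 158118) = Add(Add(Mul(Add(Mul(Rational(-1, 8), Mul(-287, I, Pow(287, Rational(1, 2)))), 87616), Add(280, Add(-3, Pow(259, Rational(1, 2))))), -125303), 158118) = Add(Add(Mul(Add(Mul(Rational(287, 8), I, Pow(287, Rational(1, 2))), 87616), Add(277, Pow(259, Rational(1, 2)))), -125303), 158118) = Add(Add(Mul(Add(87616, Mul(Rational(287, 8), I, Pow(287, Rational(1, 2)))), Add(277, Pow(259, Rational(1, 2)))), -125303), 158118) = Add(Add(Mul(Add(277, Pow(259, Rational(1, 2))), Add(87616, Mul(Rational(287, 8), I, Pow(287, Rational(1, 2))))), -125303), 158118) = Add(Add(-125303, Mul(Add(277, Pow(259, Rational(1, 2))), Add(87616, Mul(Rational(287, 8), I, Pow(287, Rational(1, 2)))))), 158118) = Add(32815, Mul(Add(277, Pow(259, Rational(1, 2))), Add(87616, Mul(Rational(287, 8), I, Pow(287, Rational(1, 2))))))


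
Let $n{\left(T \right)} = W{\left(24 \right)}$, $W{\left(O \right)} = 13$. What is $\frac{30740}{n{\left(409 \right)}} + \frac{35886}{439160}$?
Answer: $\frac{6750122459}{2854540} \approx 2364.7$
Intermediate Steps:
$n{\left(T \right)} = 13$
$\frac{30740}{n{\left(409 \right)}} + \frac{35886}{439160} = \frac{30740}{13} + \frac{35886}{439160} = 30740 \cdot \frac{1}{13} + 35886 \cdot \frac{1}{439160} = \frac{30740}{13} + \frac{17943}{219580} = \frac{6750122459}{2854540}$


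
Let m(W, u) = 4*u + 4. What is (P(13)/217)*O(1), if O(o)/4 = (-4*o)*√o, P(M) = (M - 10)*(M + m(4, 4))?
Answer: -1584/217 ≈ -7.2995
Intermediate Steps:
m(W, u) = 4 + 4*u
P(M) = (-10 + M)*(20 + M) (P(M) = (M - 10)*(M + (4 + 4*4)) = (-10 + M)*(M + (4 + 16)) = (-10 + M)*(M + 20) = (-10 + M)*(20 + M))
O(o) = -16*o^(3/2) (O(o) = 4*((-4*o)*√o) = 4*(-4*o^(3/2)) = -16*o^(3/2))
(P(13)/217)*O(1) = ((-200 + 13² + 10*13)/217)*(-16*1^(3/2)) = ((-200 + 169 + 130)*(1/217))*(-16*1) = (99*(1/217))*(-16) = (99/217)*(-16) = -1584/217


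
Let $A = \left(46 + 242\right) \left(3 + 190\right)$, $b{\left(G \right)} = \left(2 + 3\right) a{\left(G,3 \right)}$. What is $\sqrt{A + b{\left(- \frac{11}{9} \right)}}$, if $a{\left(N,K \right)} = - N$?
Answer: $\frac{\sqrt{500311}}{3} \approx 235.78$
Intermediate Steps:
$b{\left(G \right)} = - 5 G$ ($b{\left(G \right)} = \left(2 + 3\right) \left(- G\right) = 5 \left(- G\right) = - 5 G$)
$A = 55584$ ($A = 288 \cdot 193 = 55584$)
$\sqrt{A + b{\left(- \frac{11}{9} \right)}} = \sqrt{55584 - 5 \left(- \frac{11}{9}\right)} = \sqrt{55584 - 5 \left(\left(-11\right) \frac{1}{9}\right)} = \sqrt{55584 - - \frac{55}{9}} = \sqrt{55584 + \frac{55}{9}} = \sqrt{\frac{500311}{9}} = \frac{\sqrt{500311}}{3}$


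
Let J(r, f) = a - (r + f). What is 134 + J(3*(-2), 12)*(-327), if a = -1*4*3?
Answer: 6020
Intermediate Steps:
a = -12 (a = -4*3 = -12)
J(r, f) = -12 - f - r (J(r, f) = -12 - (r + f) = -12 - (f + r) = -12 + (-f - r) = -12 - f - r)
134 + J(3*(-2), 12)*(-327) = 134 + (-12 - 1*12 - 3*(-2))*(-327) = 134 + (-12 - 12 - 1*(-6))*(-327) = 134 + (-12 - 12 + 6)*(-327) = 134 - 18*(-327) = 134 + 5886 = 6020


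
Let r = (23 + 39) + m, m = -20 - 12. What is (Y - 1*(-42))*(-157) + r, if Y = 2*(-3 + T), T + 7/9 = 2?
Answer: -54052/9 ≈ -6005.8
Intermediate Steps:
T = 11/9 (T = -7/9 + 2 = 11/9 ≈ 1.2222)
m = -32
Y = -32/9 (Y = 2*(-3 + 11/9) = 2*(-16/9) = -32/9 ≈ -3.5556)
r = 30 (r = (23 + 39) - 32 = 62 - 32 = 30)
(Y - 1*(-42))*(-157) + r = (-32/9 - 1*(-42))*(-157) + 30 = (-32/9 + 42)*(-157) + 30 = (346/9)*(-157) + 30 = -54322/9 + 30 = -54052/9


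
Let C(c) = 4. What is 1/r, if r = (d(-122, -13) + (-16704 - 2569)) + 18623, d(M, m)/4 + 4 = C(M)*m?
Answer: -1/874 ≈ -0.0011442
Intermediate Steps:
d(M, m) = -16 + 16*m (d(M, m) = -16 + 4*(4*m) = -16 + 16*m)
r = -874 (r = ((-16 + 16*(-13)) + (-16704 - 2569)) + 18623 = ((-16 - 208) - 19273) + 18623 = (-224 - 19273) + 18623 = -19497 + 18623 = -874)
1/r = 1/(-874) = -1/874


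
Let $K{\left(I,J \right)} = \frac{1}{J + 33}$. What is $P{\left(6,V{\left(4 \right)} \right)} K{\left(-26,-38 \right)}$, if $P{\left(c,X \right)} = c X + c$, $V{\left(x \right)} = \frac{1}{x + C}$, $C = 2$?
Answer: $- \frac{7}{5} \approx -1.4$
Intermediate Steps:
$V{\left(x \right)} = \frac{1}{2 + x}$ ($V{\left(x \right)} = \frac{1}{x + 2} = \frac{1}{2 + x}$)
$P{\left(c,X \right)} = c + X c$ ($P{\left(c,X \right)} = X c + c = c + X c$)
$K{\left(I,J \right)} = \frac{1}{33 + J}$
$P{\left(6,V{\left(4 \right)} \right)} K{\left(-26,-38 \right)} = \frac{6 \left(1 + \frac{1}{2 + 4}\right)}{33 - 38} = \frac{6 \left(1 + \frac{1}{6}\right)}{-5} = 6 \left(1 + \frac{1}{6}\right) \left(- \frac{1}{5}\right) = 6 \cdot \frac{7}{6} \left(- \frac{1}{5}\right) = 7 \left(- \frac{1}{5}\right) = - \frac{7}{5}$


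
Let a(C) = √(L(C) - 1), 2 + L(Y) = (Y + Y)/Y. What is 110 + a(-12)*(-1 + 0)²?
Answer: 110 + I ≈ 110.0 + 1.0*I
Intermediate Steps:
L(Y) = 0 (L(Y) = -2 + (Y + Y)/Y = -2 + (2*Y)/Y = -2 + 2 = 0)
a(C) = I (a(C) = √(0 - 1) = √(-1) = I)
110 + a(-12)*(-1 + 0)² = 110 + I*(-1 + 0)² = 110 + I*(-1)² = 110 + I*1 = 110 + I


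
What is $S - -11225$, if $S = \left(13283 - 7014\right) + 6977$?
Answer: $24471$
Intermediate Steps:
$S = 13246$ ($S = 6269 + 6977 = 13246$)
$S - -11225 = 13246 - -11225 = 13246 + 11225 = 24471$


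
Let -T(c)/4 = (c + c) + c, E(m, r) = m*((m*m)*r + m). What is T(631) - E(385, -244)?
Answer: 13924100703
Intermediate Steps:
E(m, r) = m*(m + r*m²) (E(m, r) = m*(m²*r + m) = m*(r*m² + m) = m*(m + r*m²))
T(c) = -12*c (T(c) = -4*((c + c) + c) = -4*(2*c + c) = -12*c)
T(631) - E(385, -244) = -12*631 - 385²*(1 + 385*(-244)) = -7572 - 148225*(1 - 93940) = -7572 - 148225*(-93939) = -7572 - 1*(-13924108275) = -7572 + 13924108275 = 13924100703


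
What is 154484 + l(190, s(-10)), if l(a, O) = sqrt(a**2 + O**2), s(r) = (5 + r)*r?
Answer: 154484 + 10*sqrt(386) ≈ 1.5468e+5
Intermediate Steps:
s(r) = r*(5 + r)
l(a, O) = sqrt(O**2 + a**2)
154484 + l(190, s(-10)) = 154484 + sqrt((-10*(5 - 10))**2 + 190**2) = 154484 + sqrt((-10*(-5))**2 + 36100) = 154484 + sqrt(50**2 + 36100) = 154484 + sqrt(2500 + 36100) = 154484 + sqrt(38600) = 154484 + 10*sqrt(386)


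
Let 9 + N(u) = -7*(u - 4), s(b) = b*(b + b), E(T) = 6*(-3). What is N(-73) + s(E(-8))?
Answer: 1178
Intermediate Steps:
E(T) = -18
s(b) = 2*b² (s(b) = b*(2*b) = 2*b²)
N(u) = 19 - 7*u (N(u) = -9 - 7*(u - 4) = -9 - 7*(-4 + u) = -9 + (28 - 7*u) = 19 - 7*u)
N(-73) + s(E(-8)) = (19 - 7*(-73)) + 2*(-18)² = (19 + 511) + 2*324 = 530 + 648 = 1178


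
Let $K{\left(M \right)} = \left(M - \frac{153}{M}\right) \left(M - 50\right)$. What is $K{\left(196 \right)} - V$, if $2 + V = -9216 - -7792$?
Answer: $\frac{2932947}{98} \approx 29928.0$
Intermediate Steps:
$K{\left(M \right)} = \left(-50 + M\right) \left(M - \frac{153}{M}\right)$ ($K{\left(M \right)} = \left(M - \frac{153}{M}\right) \left(-50 + M\right) = \left(-50 + M\right) \left(M - \frac{153}{M}\right)$)
$V = -1426$ ($V = -2 - 1424 = -1426$)
$K{\left(196 \right)} - V = \left(-153 + 196^{2} - 9800 + \frac{7650}{196}\right) - -1426 = \left(-153 + 38416 - 9800 + 7650 \cdot \frac{1}{196}\right) + 1426 = \left(-153 + 38416 - 9800 + \frac{3825}{98}\right) + 1426 = \frac{2793199}{98} + 1426 = \frac{2932947}{98}$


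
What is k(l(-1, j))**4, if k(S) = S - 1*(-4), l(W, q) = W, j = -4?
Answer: 81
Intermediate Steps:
k(S) = 4 + S (k(S) = S + 4 = 4 + S)
k(l(-1, j))**4 = (4 - 1)**4 = 3**4 = 81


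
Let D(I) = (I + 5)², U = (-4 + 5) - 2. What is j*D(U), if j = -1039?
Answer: -16624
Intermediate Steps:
U = -1 (U = 1 - 2 = -1)
D(I) = (5 + I)²
j*D(U) = -1039*(5 - 1)² = -1039*4² = -1039*16 = -16624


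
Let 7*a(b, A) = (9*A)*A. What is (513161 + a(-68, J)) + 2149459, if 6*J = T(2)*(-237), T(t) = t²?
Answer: 18863016/7 ≈ 2.6947e+6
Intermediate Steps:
J = -158 (J = (2²*(-237))/6 = (4*(-237))/6 = (⅙)*(-948) = -158)
a(b, A) = 9*A²/7 (a(b, A) = ((9*A)*A)/7 = (9*A²)/7 = 9*A²/7)
(513161 + a(-68, J)) + 2149459 = (513161 + (9/7)*(-158)²) + 2149459 = (513161 + (9/7)*24964) + 2149459 = (513161 + 224676/7) + 2149459 = 3816803/7 + 2149459 = 18863016/7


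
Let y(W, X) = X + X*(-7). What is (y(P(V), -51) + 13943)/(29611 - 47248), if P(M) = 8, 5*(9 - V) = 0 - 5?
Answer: -14249/17637 ≈ -0.80790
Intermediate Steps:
V = 10 (V = 9 - (0 - 5)/5 = 9 - 1/5*(-5) = 9 + 1 = 10)
y(W, X) = -6*X (y(W, X) = X - 7*X = -6*X)
(y(P(V), -51) + 13943)/(29611 - 47248) = (-6*(-51) + 13943)/(29611 - 47248) = (306 + 13943)/(-17637) = 14249*(-1/17637) = -14249/17637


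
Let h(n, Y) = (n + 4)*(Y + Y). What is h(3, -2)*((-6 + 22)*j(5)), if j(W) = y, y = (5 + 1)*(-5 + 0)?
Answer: 13440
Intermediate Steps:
y = -30 (y = 6*(-5) = -30)
j(W) = -30
h(n, Y) = 2*Y*(4 + n) (h(n, Y) = (4 + n)*(2*Y) = 2*Y*(4 + n))
h(3, -2)*((-6 + 22)*j(5)) = (2*(-2)*(4 + 3))*((-6 + 22)*(-30)) = (2*(-2)*7)*(16*(-30)) = -28*(-480) = 13440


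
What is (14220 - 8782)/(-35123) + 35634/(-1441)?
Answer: -10408340/418283 ≈ -24.883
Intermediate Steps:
(14220 - 8782)/(-35123) + 35634/(-1441) = 5438*(-1/35123) + 35634*(-1/1441) = -5438/35123 - 35634/1441 = -10408340/418283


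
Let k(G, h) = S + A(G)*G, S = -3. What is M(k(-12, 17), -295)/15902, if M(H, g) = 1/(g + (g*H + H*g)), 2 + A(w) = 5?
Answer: 1/361213930 ≈ 2.7684e-9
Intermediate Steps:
A(w) = 3 (A(w) = -2 + 5 = 3)
k(G, h) = -3 + 3*G
M(H, g) = 1/(g + 2*H*g) (M(H, g) = 1/(g + (H*g + H*g)) = 1/(g + 2*H*g))
M(k(-12, 17), -295)/15902 = (1/((-295)*(1 + 2*(-3 + 3*(-12)))))/15902 = -1/(295*(1 + 2*(-3 - 36)))*(1/15902) = -1/(295*(1 + 2*(-39)))*(1/15902) = -1/(295*(1 - 78))*(1/15902) = -1/295/(-77)*(1/15902) = -1/295*(-1/77)*(1/15902) = (1/22715)*(1/15902) = 1/361213930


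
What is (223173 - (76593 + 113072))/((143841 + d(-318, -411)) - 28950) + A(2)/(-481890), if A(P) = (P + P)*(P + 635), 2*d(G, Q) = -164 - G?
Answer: 1981778957/6925241190 ≈ 0.28617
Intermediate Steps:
d(G, Q) = -82 - G/2 (d(G, Q) = (-164 - G)/2 = -82 - G/2)
A(P) = 2*P*(635 + P) (A(P) = (2*P)*(635 + P) = 2*P*(635 + P))
(223173 - (76593 + 113072))/((143841 + d(-318, -411)) - 28950) + A(2)/(-481890) = (223173 - (76593 + 113072))/((143841 + (-82 - ½*(-318))) - 28950) + (2*2*(635 + 2))/(-481890) = (223173 - 1*189665)/((143841 + (-82 + 159)) - 28950) + (2*2*637)*(-1/481890) = (223173 - 189665)/((143841 + 77) - 28950) + 2548*(-1/481890) = 33508/(143918 - 28950) - 1274/240945 = 33508/114968 - 1274/240945 = 33508*(1/114968) - 1274/240945 = 8377/28742 - 1274/240945 = 1981778957/6925241190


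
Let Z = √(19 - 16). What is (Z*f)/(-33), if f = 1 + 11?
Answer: -4*√3/11 ≈ -0.62984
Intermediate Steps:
Z = √3 ≈ 1.7320
f = 12
(Z*f)/(-33) = (√3*12)/(-33) = (12*√3)*(-1/33) = -4*√3/11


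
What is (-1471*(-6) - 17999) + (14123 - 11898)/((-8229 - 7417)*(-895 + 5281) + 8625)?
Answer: -629402929688/68614731 ≈ -9173.0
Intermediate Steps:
(-1471*(-6) - 17999) + (14123 - 11898)/((-8229 - 7417)*(-895 + 5281) + 8625) = (8826 - 17999) + 2225/(-15646*4386 + 8625) = -9173 + 2225/(-68623356 + 8625) = -9173 + 2225/(-68614731) = -9173 + 2225*(-1/68614731) = -9173 - 2225/68614731 = -629402929688/68614731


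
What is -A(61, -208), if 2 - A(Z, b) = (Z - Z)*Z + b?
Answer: -210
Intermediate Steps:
A(Z, b) = 2 - b (A(Z, b) = 2 - ((Z - Z)*Z + b) = 2 - (0*Z + b) = 2 - (0 + b) = 2 - b)
-A(61, -208) = -(2 - 1*(-208)) = -(2 + 208) = -1*210 = -210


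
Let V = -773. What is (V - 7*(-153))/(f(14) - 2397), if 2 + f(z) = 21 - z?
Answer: -149/1196 ≈ -0.12458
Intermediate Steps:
f(z) = 19 - z (f(z) = -2 + (21 - z) = 19 - z)
(V - 7*(-153))/(f(14) - 2397) = (-773 - 7*(-153))/((19 - 1*14) - 2397) = (-773 + 1071)/((19 - 14) - 2397) = 298/(5 - 2397) = 298/(-2392) = 298*(-1/2392) = -149/1196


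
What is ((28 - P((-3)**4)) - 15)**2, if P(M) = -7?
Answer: 400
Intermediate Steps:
((28 - P((-3)**4)) - 15)**2 = ((28 - 1*(-7)) - 15)**2 = ((28 + 7) - 15)**2 = (35 - 15)**2 = 20**2 = 400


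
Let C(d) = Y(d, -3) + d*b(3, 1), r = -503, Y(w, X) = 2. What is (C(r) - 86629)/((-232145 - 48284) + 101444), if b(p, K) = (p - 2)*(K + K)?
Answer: 87633/178985 ≈ 0.48961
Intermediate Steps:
b(p, K) = 2*K*(-2 + p) (b(p, K) = (-2 + p)*(2*K) = 2*K*(-2 + p))
C(d) = 2 + 2*d (C(d) = 2 + d*(2*1*(-2 + 3)) = 2 + d*(2*1*1) = 2 + d*2 = 2 + 2*d)
(C(r) - 86629)/((-232145 - 48284) + 101444) = ((2 + 2*(-503)) - 86629)/((-232145 - 48284) + 101444) = ((2 - 1006) - 86629)/(-280429 + 101444) = (-1004 - 86629)/(-178985) = -87633*(-1/178985) = 87633/178985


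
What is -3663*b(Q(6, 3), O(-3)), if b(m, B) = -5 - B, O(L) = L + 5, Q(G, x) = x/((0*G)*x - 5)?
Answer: 25641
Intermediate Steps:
Q(G, x) = -x/5 (Q(G, x) = x/(0*x - 5) = x/(0 - 5) = x/(-5) = x*(-⅕) = -x/5)
O(L) = 5 + L
-3663*b(Q(6, 3), O(-3)) = -3663*(-5 - (5 - 3)) = -3663*(-5 - 1*2) = -3663*(-5 - 2) = -3663*(-7) = 25641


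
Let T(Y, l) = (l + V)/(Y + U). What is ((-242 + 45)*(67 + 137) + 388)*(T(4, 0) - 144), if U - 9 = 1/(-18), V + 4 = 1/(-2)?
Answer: 1338593400/233 ≈ 5.7450e+6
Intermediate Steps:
V = -9/2 (V = -4 + 1/(-2) = -4 - ½ = -9/2 ≈ -4.5000)
U = 161/18 (U = 9 + 1/(-18) = 9 - 1/18 = 161/18 ≈ 8.9444)
T(Y, l) = (-9/2 + l)/(161/18 + Y) (T(Y, l) = (l - 9/2)/(Y + 161/18) = (-9/2 + l)/(161/18 + Y))
((-242 + 45)*(67 + 137) + 388)*(T(4, 0) - 144) = ((-242 + 45)*(67 + 137) + 388)*(9*(-9 + 2*0)/(161 + 18*4) - 144) = (-197*204 + 388)*(9*(-9 + 0)/(161 + 72) - 144) = (-40188 + 388)*(9*(-9)/233 - 144) = -39800*(9*(1/233)*(-9) - 144) = -39800*(-81/233 - 144) = -39800*(-33633/233) = 1338593400/233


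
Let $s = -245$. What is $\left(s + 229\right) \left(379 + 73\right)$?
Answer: $-7232$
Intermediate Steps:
$\left(s + 229\right) \left(379 + 73\right) = \left(-245 + 229\right) \left(379 + 73\right) = \left(-16\right) 452 = -7232$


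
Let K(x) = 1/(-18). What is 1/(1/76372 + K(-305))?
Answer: -687348/38177 ≈ -18.004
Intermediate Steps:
K(x) = -1/18
1/(1/76372 + K(-305)) = 1/(1/76372 - 1/18) = 1/(-38177/687348) = -687348/38177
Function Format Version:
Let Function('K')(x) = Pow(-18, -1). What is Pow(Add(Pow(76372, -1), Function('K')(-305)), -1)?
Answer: Rational(-687348, 38177) ≈ -18.004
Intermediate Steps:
Function('K')(x) = Rational(-1, 18)
Pow(Add(Pow(76372, -1), Function('K')(-305)), -1) = Pow(Add(Pow(76372, -1), Rational(-1, 18)), -1) = Pow(Add(Rational(1, 76372), Rational(-1, 18)), -1) = Pow(Rational(-38177, 687348), -1) = Rational(-687348, 38177)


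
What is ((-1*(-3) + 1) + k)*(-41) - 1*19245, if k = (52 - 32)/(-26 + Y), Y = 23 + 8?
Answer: -19573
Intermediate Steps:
Y = 31
k = 4 (k = (52 - 32)/(-26 + 31) = 20/5 = 20*(1/5) = 4)
((-1*(-3) + 1) + k)*(-41) - 1*19245 = ((-1*(-3) + 1) + 4)*(-41) - 1*19245 = ((3 + 1) + 4)*(-41) - 19245 = (4 + 4)*(-41) - 19245 = 8*(-41) - 19245 = -328 - 19245 = -19573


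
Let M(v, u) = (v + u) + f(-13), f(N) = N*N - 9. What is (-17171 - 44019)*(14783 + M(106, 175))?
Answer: -931556560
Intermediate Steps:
f(N) = -9 + N² (f(N) = N² - 9 = -9 + N²)
M(v, u) = 160 + u + v (M(v, u) = (v + u) + (-9 + (-13)²) = (u + v) + (-9 + 169) = (u + v) + 160 = 160 + u + v)
(-17171 - 44019)*(14783 + M(106, 175)) = (-17171 - 44019)*(14783 + (160 + 175 + 106)) = -61190*(14783 + 441) = -61190*15224 = -931556560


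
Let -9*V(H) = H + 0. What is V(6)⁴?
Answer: 16/81 ≈ 0.19753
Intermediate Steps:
V(H) = -H/9 (V(H) = -(H + 0)/9 = -H/9)
V(6)⁴ = (-⅑*6)⁴ = (-⅔)⁴ = 16/81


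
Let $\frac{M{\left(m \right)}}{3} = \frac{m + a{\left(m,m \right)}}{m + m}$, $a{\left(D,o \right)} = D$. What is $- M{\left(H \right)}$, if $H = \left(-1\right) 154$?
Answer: $-3$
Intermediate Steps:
$H = -154$
$M{\left(m \right)} = 3$ ($M{\left(m \right)} = 3 \frac{m + m}{m + m} = 3 \frac{2 m}{2 m} = 3 \cdot 2 m \frac{1}{2 m} = 3 \cdot 1 = 3$)
$- M{\left(H \right)} = \left(-1\right) 3 = -3$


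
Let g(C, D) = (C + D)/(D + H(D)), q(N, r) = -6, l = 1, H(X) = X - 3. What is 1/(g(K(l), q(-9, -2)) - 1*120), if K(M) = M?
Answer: -3/359 ≈ -0.0083565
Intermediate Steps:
H(X) = -3 + X
g(C, D) = (C + D)/(-3 + 2*D) (g(C, D) = (C + D)/(D + (-3 + D)) = (C + D)/(-3 + 2*D))
1/(g(K(l), q(-9, -2)) - 1*120) = 1/((1 - 6)/(-3 + 2*(-6)) - 1*120) = 1/(-5/(-3 - 12) - 120) = 1/(-5/(-15) - 120) = 1/(-1/15*(-5) - 120) = 1/(1/3 - 120) = 1/(-359/3) = -3/359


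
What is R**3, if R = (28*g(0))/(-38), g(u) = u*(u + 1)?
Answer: 0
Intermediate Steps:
g(u) = u*(1 + u)
R = 0 (R = (28*(0*(1 + 0)))/(-38) = (28*(0*1))*(-1/38) = (28*0)*(-1/38) = 0*(-1/38) = 0)
R**3 = 0**3 = 0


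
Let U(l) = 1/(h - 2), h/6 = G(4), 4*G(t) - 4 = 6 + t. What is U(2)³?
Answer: 1/6859 ≈ 0.00014579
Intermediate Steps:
G(t) = 5/2 + t/4 (G(t) = 1 + (6 + t)/4 = 1 + (3/2 + t/4) = 5/2 + t/4)
h = 21 (h = 6*(5/2 + (¼)*4) = 6*(5/2 + 1) = 6*(7/2) = 21)
U(l) = 1/19 (U(l) = 1/(21 - 2) = 1/19)
U(2)³ = (1/19)³ = 1/6859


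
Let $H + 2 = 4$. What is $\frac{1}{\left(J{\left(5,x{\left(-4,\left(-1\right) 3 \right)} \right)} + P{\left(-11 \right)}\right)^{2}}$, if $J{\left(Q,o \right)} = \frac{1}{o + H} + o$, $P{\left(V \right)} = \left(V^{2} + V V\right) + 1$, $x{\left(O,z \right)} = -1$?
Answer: $\frac{1}{59049} \approx 1.6935 \cdot 10^{-5}$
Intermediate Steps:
$H = 2$ ($H = -2 + 4 = 2$)
$P{\left(V \right)} = 1 + 2 V^{2}$ ($P{\left(V \right)} = \left(V^{2} + V^{2}\right) + 1 = 2 V^{2} + 1 = 1 + 2 V^{2}$)
$J{\left(Q,o \right)} = o + \frac{1}{2 + o}$ ($J{\left(Q,o \right)} = \frac{1}{o + 2} + o = \frac{1}{2 + o} + o = o + \frac{1}{2 + o}$)
$\frac{1}{\left(J{\left(5,x{\left(-4,\left(-1\right) 3 \right)} \right)} + P{\left(-11 \right)}\right)^{2}} = \frac{1}{\left(\frac{1 + \left(-1\right)^{2} + 2 \left(-1\right)}{2 - 1} + \left(1 + 2 \left(-11\right)^{2}\right)\right)^{2}} = \frac{1}{\left(\frac{1 + 1 - 2}{1} + \left(1 + 2 \cdot 121\right)\right)^{2}} = \frac{1}{\left(1 \cdot 0 + \left(1 + 242\right)\right)^{2}} = \frac{1}{\left(0 + 243\right)^{2}} = \frac{1}{243^{2}} = \frac{1}{59049}$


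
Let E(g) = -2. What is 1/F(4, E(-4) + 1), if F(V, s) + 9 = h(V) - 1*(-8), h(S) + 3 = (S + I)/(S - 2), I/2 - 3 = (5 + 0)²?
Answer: 1/26 ≈ 0.038462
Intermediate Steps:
I = 56 (I = 6 + 2*(5 + 0)² = 6 + 2*5² = 6 + 2*25 = 6 + 50 = 56)
h(S) = -3 + (56 + S)/(-2 + S) (h(S) = -3 + (S + 56)/(S - 2) = -3 + (56 + S)/(-2 + S))
F(V, s) = -1 + 2*(31 - V)/(-2 + V) (F(V, s) = -9 + (2*(31 - V)/(-2 + V) - 1*(-8)) = -9 + (2*(31 - V)/(-2 + V) + 8) = -9 + (8 + 2*(31 - V)/(-2 + V)) = -1 + 2*(31 - V)/(-2 + V))
1/F(4, E(-4) + 1) = 1/((64 - 3*4)/(-2 + 4)) = 1/((64 - 12)/2) = 1/((½)*52) = 1/26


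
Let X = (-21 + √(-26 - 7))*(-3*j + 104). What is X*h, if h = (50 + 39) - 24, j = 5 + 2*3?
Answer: -96915 + 4615*I*√33 ≈ -96915.0 + 26511.0*I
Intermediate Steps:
j = 11 (j = 5 + 6 = 11)
h = 65 (h = 89 - 24 = 65)
X = -1491 + 71*I*√33 (X = (-21 + √(-26 - 7))*(-3*11 + 104) = (-21 + √(-33))*(-33 + 104) = (-21 + I*√33)*71 = -1491 + 71*I*√33 ≈ -1491.0 + 407.86*I)
X*h = (-1491 + 71*I*√33)*65 = -96915 + 4615*I*√33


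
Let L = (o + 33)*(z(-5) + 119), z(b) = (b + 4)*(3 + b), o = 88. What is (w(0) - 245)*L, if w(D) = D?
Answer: -3587045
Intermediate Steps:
z(b) = (3 + b)*(4 + b) (z(b) = (4 + b)*(3 + b) = (3 + b)*(4 + b))
L = 14641 (L = (88 + 33)*((12 + (-5)**2 + 7*(-5)) + 119) = 121*((12 + 25 - 35) + 119) = 121*(2 + 119) = 121*121 = 14641)
(w(0) - 245)*L = (0 - 245)*14641 = -245*14641 = -3587045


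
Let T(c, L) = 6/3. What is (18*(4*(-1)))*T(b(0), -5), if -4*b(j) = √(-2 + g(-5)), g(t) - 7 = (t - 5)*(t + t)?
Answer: -144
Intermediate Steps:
g(t) = 7 + 2*t*(-5 + t) (g(t) = 7 + (t - 5)*(t + t) = 7 + (-5 + t)*(2*t) = 7 + 2*t*(-5 + t))
b(j) = -√105/4 (b(j) = -√(-2 + (7 - 10*(-5) + 2*(-5)²))/4 = -√(-2 + (7 + 50 + 2*25))/4 = -√(-2 + (7 + 50 + 50))/4 = -√(-2 + 107)/4 = -√105/4)
T(c, L) = 2 (T(c, L) = 6*(⅓) = 2)
(18*(4*(-1)))*T(b(0), -5) = (18*(4*(-1)))*2 = (18*(-4))*2 = -72*2 = -144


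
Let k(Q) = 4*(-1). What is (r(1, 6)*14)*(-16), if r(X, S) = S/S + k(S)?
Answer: 672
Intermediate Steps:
k(Q) = -4
r(X, S) = -3 (r(X, S) = S/S - 4 = 1 - 4 = -3)
(r(1, 6)*14)*(-16) = -3*14*(-16) = -42*(-16) = 672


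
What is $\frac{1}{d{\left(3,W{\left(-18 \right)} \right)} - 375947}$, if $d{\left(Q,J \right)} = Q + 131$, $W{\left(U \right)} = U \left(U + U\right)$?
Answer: $- \frac{1}{375813} \approx -2.6609 \cdot 10^{-6}$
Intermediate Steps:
$W{\left(U \right)} = 2 U^{2}$ ($W{\left(U \right)} = U 2 U = 2 U^{2}$)
$d{\left(Q,J \right)} = 131 + Q$
$\frac{1}{d{\left(3,W{\left(-18 \right)} \right)} - 375947} = \frac{1}{\left(131 + 3\right) - 375947} = \frac{1}{134 - 375947} = \frac{1}{-375813} = - \frac{1}{375813}$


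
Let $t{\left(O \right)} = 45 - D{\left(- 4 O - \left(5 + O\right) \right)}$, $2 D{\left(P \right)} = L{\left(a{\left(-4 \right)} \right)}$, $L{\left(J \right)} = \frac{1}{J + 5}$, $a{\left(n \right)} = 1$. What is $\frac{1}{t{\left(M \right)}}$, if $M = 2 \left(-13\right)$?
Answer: $\frac{12}{539} \approx 0.022263$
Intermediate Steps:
$L{\left(J \right)} = \frac{1}{5 + J}$
$D{\left(P \right)} = \frac{1}{12}$ ($D{\left(P \right)} = \frac{1}{2 \left(5 + 1\right)} = \frac{1}{2 \cdot 6} = \frac{1}{2} \cdot \frac{1}{6} = \frac{1}{12}$)
$M = -26$
$t{\left(O \right)} = \frac{539}{12}$ ($t{\left(O \right)} = 45 - \frac{1}{12} = \frac{539}{12}$)
$\frac{1}{t{\left(M \right)}} = \frac{1}{\frac{539}{12}} = \frac{12}{539}$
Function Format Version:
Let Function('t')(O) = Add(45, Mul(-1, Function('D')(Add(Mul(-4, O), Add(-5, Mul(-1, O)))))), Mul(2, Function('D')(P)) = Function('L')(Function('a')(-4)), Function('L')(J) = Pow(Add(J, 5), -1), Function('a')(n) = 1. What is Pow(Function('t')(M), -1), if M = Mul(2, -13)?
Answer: Rational(12, 539) ≈ 0.022263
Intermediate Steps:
Function('L')(J) = Pow(Add(5, J), -1)
Function('D')(P) = Rational(1, 12) (Function('D')(P) = Mul(Rational(1, 2), Pow(Add(5, 1), -1)) = Mul(Rational(1, 2), Pow(6, -1)) = Mul(Rational(1, 2), Rational(1, 6)) = Rational(1, 12))
M = -26
Function('t')(O) = Rational(539, 12) (Function('t')(O) = Add(45, Mul(-1, Rational(1, 12))) = Add(45, Rational(-1, 12)) = Rational(539, 12))
Pow(Function('t')(M), -1) = Pow(Rational(539, 12), -1) = Rational(12, 539)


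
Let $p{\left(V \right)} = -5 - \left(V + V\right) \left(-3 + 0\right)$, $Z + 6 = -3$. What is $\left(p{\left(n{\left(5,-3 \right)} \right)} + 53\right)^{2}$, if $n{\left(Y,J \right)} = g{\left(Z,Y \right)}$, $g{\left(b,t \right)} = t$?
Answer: $6084$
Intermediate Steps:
$Z = -9$ ($Z = -6 - 3 = -9$)
$n{\left(Y,J \right)} = Y$
$p{\left(V \right)} = -5 + 6 V$ ($p{\left(V \right)} = -5 - 2 V \left(-3\right) = -5 - - 6 V = -5 + 6 V$)
$\left(p{\left(n{\left(5,-3 \right)} \right)} + 53\right)^{2} = \left(\left(-5 + 6 \cdot 5\right) + 53\right)^{2} = \left(\left(-5 + 30\right) + 53\right)^{2} = \left(25 + 53\right)^{2} = 78^{2} = 6084$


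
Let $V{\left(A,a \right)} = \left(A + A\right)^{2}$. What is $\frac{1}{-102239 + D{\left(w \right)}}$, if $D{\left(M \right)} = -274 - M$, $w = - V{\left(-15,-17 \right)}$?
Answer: $- \frac{1}{101613} \approx -9.8413 \cdot 10^{-6}$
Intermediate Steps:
$V{\left(A,a \right)} = 4 A^{2}$ ($V{\left(A,a \right)} = \left(2 A\right)^{2} = 4 A^{2}$)
$w = -900$ ($w = - 4 \left(-15\right)^{2} = - 4 \cdot 225 = \left(-1\right) 900 = -900$)
$\frac{1}{-102239 + D{\left(w \right)}} = \frac{1}{-102239 - -626} = \frac{1}{-102239 + \left(-274 + 900\right)} = \frac{1}{-102239 + 626} = \frac{1}{-101613} = - \frac{1}{101613}$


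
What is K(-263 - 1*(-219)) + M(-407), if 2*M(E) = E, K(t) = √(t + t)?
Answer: -407/2 + 2*I*√22 ≈ -203.5 + 9.3808*I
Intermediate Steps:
K(t) = √2*√t (K(t) = √(2*t) = √2*√t)
M(E) = E/2
K(-263 - 1*(-219)) + M(-407) = √2*√(-263 - 1*(-219)) + (½)*(-407) = √2*√(-263 + 219) - 407/2 = √2*√(-44) - 407/2 = √2*(2*I*√11) - 407/2 = 2*I*√22 - 407/2 = -407/2 + 2*I*√22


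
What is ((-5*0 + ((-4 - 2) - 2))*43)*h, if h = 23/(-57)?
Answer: 7912/57 ≈ 138.81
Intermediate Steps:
h = -23/57 (h = 23*(-1/57) = -23/57 ≈ -0.40351)
((-5*0 + ((-4 - 2) - 2))*43)*h = ((-5*0 + ((-4 - 2) - 2))*43)*(-23/57) = ((0 + (-6 - 2))*43)*(-23/57) = ((0 - 8)*43)*(-23/57) = -8*43*(-23/57) = -344*(-23/57) = 7912/57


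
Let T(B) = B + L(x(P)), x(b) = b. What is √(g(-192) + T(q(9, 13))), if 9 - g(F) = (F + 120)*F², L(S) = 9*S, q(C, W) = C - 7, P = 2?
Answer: √2654237 ≈ 1629.2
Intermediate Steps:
q(C, W) = -7 + C
T(B) = 18 + B (T(B) = B + 9*2 = B + 18 = 18 + B)
g(F) = 9 - F²*(120 + F) (g(F) = 9 - (F + 120)*F² = 9 - (120 + F)*F² = 9 - F²*(120 + F))
√(g(-192) + T(q(9, 13))) = √((9 - 1*(-192)³ - 120*(-192)²) + (18 + (-7 + 9))) = √((9 - 1*(-7077888) - 120*36864) + (18 + 2)) = √((9 + 7077888 - 4423680) + 20) = √(2654217 + 20) = √2654237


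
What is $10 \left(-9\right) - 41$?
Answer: $-131$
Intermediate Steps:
$10 \left(-9\right) - 41 = -90 - 41 = -131$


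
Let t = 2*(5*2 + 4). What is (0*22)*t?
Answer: 0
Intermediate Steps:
t = 28 (t = 2*(10 + 4) = 2*14 = 28)
(0*22)*t = (0*22)*28 = 0*28 = 0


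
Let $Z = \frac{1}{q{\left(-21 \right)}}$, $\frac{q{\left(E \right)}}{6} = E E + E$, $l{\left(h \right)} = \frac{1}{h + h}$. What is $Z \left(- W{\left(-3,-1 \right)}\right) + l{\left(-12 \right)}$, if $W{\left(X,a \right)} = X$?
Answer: $- \frac{17}{420} \approx -0.040476$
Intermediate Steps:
$l{\left(h \right)} = \frac{1}{2 h}$
$q{\left(E \right)} = 6 E + 6 E^{2}$ ($q{\left(E \right)} = 6 \left(E E + E\right) = 6 \left(E^{2} + E\right) = 6 \left(E + E^{2}\right) = 6 E + 6 E^{2}$)
$Z = \frac{1}{2520}$ ($Z = \frac{1}{6 \left(-21\right) \left(1 - 21\right)} = \frac{1}{6 \left(-21\right) \left(-20\right)} = \frac{1}{2520} \approx 0.00039683$)
$Z \left(- W{\left(-3,-1 \right)}\right) + l{\left(-12 \right)} = \frac{\left(-1\right) \left(-3\right)}{2520} + \frac{1}{2 \left(-12\right)} = \frac{1}{2520} \cdot 3 + \frac{1}{2} \left(- \frac{1}{12}\right) = \frac{1}{840} - \frac{1}{24} = - \frac{17}{420}$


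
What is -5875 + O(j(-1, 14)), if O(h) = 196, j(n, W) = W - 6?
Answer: -5679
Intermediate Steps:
j(n, W) = -6 + W
-5875 + O(j(-1, 14)) = -5875 + 196 = -5679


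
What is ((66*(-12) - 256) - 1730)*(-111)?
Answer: 308358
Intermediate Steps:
((66*(-12) - 256) - 1730)*(-111) = ((-792 - 256) - 1730)*(-111) = (-1048 - 1730)*(-111) = -2778*(-111) = 308358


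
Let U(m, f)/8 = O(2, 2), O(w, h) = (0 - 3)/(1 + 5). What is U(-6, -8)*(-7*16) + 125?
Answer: 573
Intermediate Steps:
O(w, h) = -½ (O(w, h) = -3/6 = -3*⅙ = -½)
U(m, f) = -4 (U(m, f) = 8*(-½) = -4)
U(-6, -8)*(-7*16) + 125 = -(-28)*16 + 125 = -4*(-112) + 125 = 448 + 125 = 573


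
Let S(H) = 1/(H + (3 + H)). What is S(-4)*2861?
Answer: -2861/5 ≈ -572.20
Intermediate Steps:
S(H) = 1/(3 + 2*H)
S(-4)*2861 = 2861/(3 + 2*(-4)) = 2861/(3 - 8) = 2861/(-5) = -⅕*2861 = -2861/5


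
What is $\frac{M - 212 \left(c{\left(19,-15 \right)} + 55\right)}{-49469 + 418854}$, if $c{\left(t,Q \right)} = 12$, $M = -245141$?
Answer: $- \frac{51869}{73877} \approx -0.7021$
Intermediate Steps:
$\frac{M - 212 \left(c{\left(19,-15 \right)} + 55\right)}{-49469 + 418854} = \frac{-245141 - 212 \left(12 + 55\right)}{-49469 + 418854} = \frac{-245141 - 14204}{369385} = \left(-245141 - 14204\right) \frac{1}{369385} = \left(-259345\right) \frac{1}{369385} = - \frac{51869}{73877}$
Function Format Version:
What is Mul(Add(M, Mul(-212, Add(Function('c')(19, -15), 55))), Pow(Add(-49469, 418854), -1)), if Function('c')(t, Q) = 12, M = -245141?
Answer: Rational(-51869, 73877) ≈ -0.70210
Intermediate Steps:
Mul(Add(M, Mul(-212, Add(Function('c')(19, -15), 55))), Pow(Add(-49469, 418854), -1)) = Mul(Add(-245141, Mul(-212, Add(12, 55))), Pow(Add(-49469, 418854), -1)) = Mul(Add(-245141, Mul(-212, 67)), Pow(369385, -1)) = Mul(Add(-245141, -14204), Rational(1, 369385)) = Mul(-259345, Rational(1, 369385)) = Rational(-51869, 73877)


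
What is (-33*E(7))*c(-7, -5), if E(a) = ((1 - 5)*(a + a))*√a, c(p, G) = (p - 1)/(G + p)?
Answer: 1232*√7 ≈ 3259.6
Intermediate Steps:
c(p, G) = (-1 + p)/(G + p)
E(a) = -8*a^(3/2) (E(a) = (-8*a)*√a = -8*a^(3/2))
(-33*E(7))*c(-7, -5) = (-(-264)*7^(3/2))*((-1 - 7)/(-5 - 7)) = (-(-264)*7*√7)*(-8/(-12)) = (-(-1848)*√7)*(-1/12*(-8)) = (1848*√7)*(⅔) = 1232*√7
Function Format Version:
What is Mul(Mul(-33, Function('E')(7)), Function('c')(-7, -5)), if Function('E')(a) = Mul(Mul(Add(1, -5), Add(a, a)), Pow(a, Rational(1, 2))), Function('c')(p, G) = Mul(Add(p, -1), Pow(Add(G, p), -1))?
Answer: Mul(1232, Pow(7, Rational(1, 2))) ≈ 3259.6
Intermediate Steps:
Function('c')(p, G) = Mul(Pow(Add(G, p), -1), Add(-1, p)) (Function('c')(p, G) = Mul(Add(-1, p), Pow(Add(G, p), -1)) = Mul(Pow(Add(G, p), -1), Add(-1, p)))
Function('E')(a) = Mul(-8, Pow(a, Rational(3, 2))) (Function('E')(a) = Mul(Mul(-4, Mul(2, a)), Pow(a, Rational(1, 2))) = Mul(Mul(-8, a), Pow(a, Rational(1, 2))) = Mul(-8, Pow(a, Rational(3, 2))))
Mul(Mul(-33, Function('E')(7)), Function('c')(-7, -5)) = Mul(Mul(-33, Mul(-8, Pow(7, Rational(3, 2)))), Mul(Pow(Add(-5, -7), -1), Add(-1, -7))) = Mul(Mul(-33, Mul(-8, Mul(7, Pow(7, Rational(1, 2))))), Mul(Pow(-12, -1), -8)) = Mul(Mul(-33, Mul(-56, Pow(7, Rational(1, 2)))), Mul(Rational(-1, 12), -8)) = Mul(Mul(1848, Pow(7, Rational(1, 2))), Rational(2, 3)) = Mul(1232, Pow(7, Rational(1, 2)))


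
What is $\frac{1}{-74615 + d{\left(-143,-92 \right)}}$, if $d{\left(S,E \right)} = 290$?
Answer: $- \frac{1}{74325} \approx -1.3454 \cdot 10^{-5}$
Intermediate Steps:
$\frac{1}{-74615 + d{\left(-143,-92 \right)}} = \frac{1}{-74615 + 290} = \frac{1}{-74325} = - \frac{1}{74325}$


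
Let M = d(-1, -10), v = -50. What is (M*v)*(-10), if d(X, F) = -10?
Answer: -5000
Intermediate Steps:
M = -10
(M*v)*(-10) = -10*(-50)*(-10) = 500*(-10) = -5000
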